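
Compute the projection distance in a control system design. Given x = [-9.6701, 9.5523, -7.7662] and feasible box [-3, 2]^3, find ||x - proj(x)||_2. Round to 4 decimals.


Project each component onto [-3, 2].
clip(-9.6701) = -3.0, clip(9.5523) = 2.0, clip(-7.7662) = -3.0
Projection = [-3.0, 2.0, -3.0]
Squared diffs: [44.4902, 57.0372, 22.7167]
Distance = sqrt(124.2441) = 11.1465


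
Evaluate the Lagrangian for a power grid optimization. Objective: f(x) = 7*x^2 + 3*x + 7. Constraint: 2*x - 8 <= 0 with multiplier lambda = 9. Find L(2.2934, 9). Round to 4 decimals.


Step 1: Evaluate f(x).
f(2.2934) = 7*2.2934^2 + 3*2.2934 + 7 = 50.698
Step 2: Evaluate g(x).
g(2.2934) = 2*2.2934 - 8 = -3.4132
Step 3: Compute Lagrangian.
L = 50.698 + 9*-3.4132 = 19.9792


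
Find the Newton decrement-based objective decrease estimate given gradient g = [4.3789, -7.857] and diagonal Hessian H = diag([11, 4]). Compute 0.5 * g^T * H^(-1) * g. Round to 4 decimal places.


Step 1: H is diagonal, so H^(-1) * g = [0.3981, -1.9643].
Step 2: g^T H^(-1) g = sum_i g_i^2 / H_ii
  = (4.3789)^2/11 + (-7.857)^2/4
  = 1.7432 + 15.4331 = 17.1763
Step 3: Objective decrease = 0.5 * g^T H^(-1) g = 8.5881


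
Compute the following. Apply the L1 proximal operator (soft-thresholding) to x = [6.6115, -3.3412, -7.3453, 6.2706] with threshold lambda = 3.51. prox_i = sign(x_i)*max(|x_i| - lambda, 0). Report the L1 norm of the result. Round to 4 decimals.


Soft-thresholding with lambda = 3.51:
prox(6.6115) = sign(6.6115)*max(|6.6115| - 3.51, 0) = 3.1015
prox(-3.3412) = sign(-3.3412)*max(|-3.3412| - 3.51, 0) = 0.0
prox(-7.3453) = sign(-7.3453)*max(|-7.3453| - 3.51, 0) = -3.8353
prox(6.2706) = sign(6.2706)*max(|6.2706| - 3.51, 0) = 2.7606
prox(x) = [3.1015, 0.0, -3.8353, 2.7606]
||prox(x)||_1 = 3.1015 + 0.0 + 3.8353 + 2.7606 = 9.6974


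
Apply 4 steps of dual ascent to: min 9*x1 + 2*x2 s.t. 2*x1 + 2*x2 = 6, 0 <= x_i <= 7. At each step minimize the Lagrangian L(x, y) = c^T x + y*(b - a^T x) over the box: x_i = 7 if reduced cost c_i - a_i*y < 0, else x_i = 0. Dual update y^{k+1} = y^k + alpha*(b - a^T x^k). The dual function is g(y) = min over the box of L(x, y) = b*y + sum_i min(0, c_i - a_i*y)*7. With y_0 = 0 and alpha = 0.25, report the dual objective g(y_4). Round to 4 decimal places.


Dual ascent for LP: min 9*x1 + 2*x2, 2*x1 + 2*x2 = 6, 0 <= x_i <= 7
Step 1: y^k = 0.0, reduced costs: (9.0, 2.0)
  x^k = (0.0, 0.0), subgradient = b - a^T x = 6.0
  y^{k+1} = 0.0 + 0.25*6.0 = 1.5
Step 2: y^k = 1.5, reduced costs: (6.0, -1.0)
  x^k = (0.0, 7.0), subgradient = b - a^T x = -8.0
  y^{k+1} = 1.5 + 0.25*-8.0 = -0.5
Step 3: y^k = -0.5, reduced costs: (10.0, 3.0)
  x^k = (0.0, 0.0), subgradient = b - a^T x = 6.0
  y^{k+1} = -0.5 + 0.25*6.0 = 1.0
Step 4: y^k = 1.0, reduced costs: (7.0, 0.0)
  x^k = (0.0, 0.0), subgradient = b - a^T x = 6.0
  y^{k+1} = 1.0 + 0.25*6.0 = 2.5
Dual objective at y_4 = 2.5: reduced costs (4.0, -3.0), box minimizer x = (0.0, 7.0)
g(y_4) = b*y + (c1 - a1*y)*x1 + (c2 - a2*y)*x2 = 6*2.5 + 4.0*0.0 + (-3.0)*7.0 = 15.0 + 0.0 - 21.0 = -6.0


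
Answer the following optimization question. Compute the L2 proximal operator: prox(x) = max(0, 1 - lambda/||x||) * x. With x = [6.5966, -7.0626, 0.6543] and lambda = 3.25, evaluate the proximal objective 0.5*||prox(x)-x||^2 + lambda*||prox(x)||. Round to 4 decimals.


Step 1: Compute ||x||.
||x|| = 9.6863
Step 2: Compute scaling factor.
scale = max(0, 1 - 3.25/9.6863) = 0.6645
Step 3: prox(x) = [4.3833, -4.6929, 0.4348]
||prox(x)|| = 6.4363
Step 4: Proximal objective.
0.5*||prox-x||^2 = 5.2813
lambda*||prox|| = 20.918
Total = 26.1991


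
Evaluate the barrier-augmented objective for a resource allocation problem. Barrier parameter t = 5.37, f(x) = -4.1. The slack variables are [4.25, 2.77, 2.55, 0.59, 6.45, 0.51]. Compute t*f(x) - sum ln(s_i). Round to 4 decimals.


Step 1: Compute log-barrier.
ln values: [1.4469, 1.0188, 0.9361, -0.5276, 1.8641, -0.6733]
phi = -(1.4469 + 1.0188 + 0.9361 - 0.5276 + 1.8641 - 0.6733) = -4.065
Step 2: Compute augmented objective.
t*f(x) = 5.37*-4.1 = -22.017
Total = -22.017 - 4.065 = -26.082


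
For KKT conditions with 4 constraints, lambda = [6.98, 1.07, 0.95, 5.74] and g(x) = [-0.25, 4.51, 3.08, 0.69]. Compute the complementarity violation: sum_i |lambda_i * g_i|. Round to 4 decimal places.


KKT complementary slackness check:
lambda_1 * g_1 = 6.98 * -0.25 = -1.745
lambda_2 * g_2 = 1.07 * 4.51 = 4.8257
lambda_3 * g_3 = 0.95 * 3.08 = 2.926
lambda_4 * g_4 = 5.74 * 0.69 = 3.9606
Total violation = 1.745 + 4.8257 + 2.926 + 3.9606 = 13.4573


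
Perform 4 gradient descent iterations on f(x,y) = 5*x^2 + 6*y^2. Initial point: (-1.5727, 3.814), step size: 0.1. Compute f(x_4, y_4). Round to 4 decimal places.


Gradient descent on f(x,y) = 5*x^2 + 6*y^2.
Starting point: (-1.5727, 3.814), alpha = 0.1
Step 1: grad_x = 2*5*-1.5727 = -15.727, grad_y = 2*6*3.814 = 45.768
  x_1 = -1.5727 - 0.1*-15.727 = 0.0
  y_1 = 3.814 - 0.1*45.768 = -0.7628
Step 2: grad_x = 2*5*0.0 = 0.0, grad_y = 2*6*-0.7628 = -9.1536
  x_2 = 0.0 - 0.1*0.0 = 0.0
  y_2 = -0.7628 - 0.1*-9.1536 = 0.1526
Step 3: grad_x = 2*5*0.0 = 0.0, grad_y = 2*6*0.1526 = 1.8307
  x_3 = 0.0 - 0.1*0.0 = 0.0
  y_3 = 0.1526 - 0.1*1.8307 = -0.0305
Step 4: grad_x = 2*5*0.0 = 0.0, grad_y = 2*6*-0.0305 = -0.3661
  x_4 = 0.0 - 0.1*0.0 = 0.0
  y_4 = -0.0305 - 0.1*-0.3661 = 0.0061
f(0.0, 0.0061) = 5*0.0^2 + 6*0.0061^2 = 0.0002


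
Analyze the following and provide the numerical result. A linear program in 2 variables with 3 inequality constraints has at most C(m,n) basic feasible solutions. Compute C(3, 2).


Each vertex corresponds to some choice of n active constraints out of m, so the number of vertices is at most C(m, n) = m! / (n!(m-n)!).
m = 3, n = 2
Numerator: 3 * 2
Denominator: 2! = 2
C(3, 2) = 3


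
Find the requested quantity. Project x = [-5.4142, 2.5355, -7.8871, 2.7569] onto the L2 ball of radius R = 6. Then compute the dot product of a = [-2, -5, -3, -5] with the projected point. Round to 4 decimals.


Step 1: Compute ||x|| (intermediates to 6 decimals).
||x|| = sqrt((-5.4142)^2 + 2.5355^2 + (-7.8871)^2 + 2.7569^2) = 10.273712
Step 2: Project.
Since ||x|| > R, scale = R/||x|| = 6/10.273712 = 0.584015, proj(x) = scale * x
proj(x) = [-3.161974, 1.48077, -4.606185, 1.610071]
Step 3: Dot product.
a^T * proj(x) = -2*(-3.161974) - 5*1.48077 - 3*(-4.606185) - 5*1.610071 = 4.6883


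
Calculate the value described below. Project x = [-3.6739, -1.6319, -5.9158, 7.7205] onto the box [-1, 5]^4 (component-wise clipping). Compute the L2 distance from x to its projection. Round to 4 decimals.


Project each component onto [-1, 5].
clip(-3.6739) = -1.0, clip(-1.6319) = -1.0, clip(-5.9158) = -1.0, clip(7.7205) = 5.0
Projection = [-1.0, -1.0, -1.0, 5.0]
Squared diffs: [7.1497, 0.3993, 24.1651, 7.4011]
Distance = sqrt(39.1152) = 6.2542


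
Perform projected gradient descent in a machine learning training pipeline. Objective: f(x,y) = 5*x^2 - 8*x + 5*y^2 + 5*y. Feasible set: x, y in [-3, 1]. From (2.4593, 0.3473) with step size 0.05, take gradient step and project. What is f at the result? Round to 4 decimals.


Step 1: Compute gradient at (2.4593, 0.3473).
grad_x = 2*5*2.4593 - 8 = 16.593
grad_y = 2*5*0.3473 + 5 = 8.473
Step 2: Gradient step.
x_raw = 2.4593 - 0.05*16.593 = 1.6297
y_raw = 0.3473 - 0.05*8.473 = -0.0764
Step 3: Project onto [-3, 1].
x_proj = clip(1.6297) = 1.0
y_proj = clip(-0.0764) = -0.0764
Step 4: Evaluate f.
f(1.0, -0.0764) = -3.3526


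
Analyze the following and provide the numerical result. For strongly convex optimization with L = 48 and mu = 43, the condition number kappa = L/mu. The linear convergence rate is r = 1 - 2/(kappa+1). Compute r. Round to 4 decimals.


Step 1: Compute the condition number.
kappa = L/mu = 48/43 = 1.1163
Step 2: Compute the convergence rate.
r = 1 - 2/(kappa + 1) = 1 - 2*mu/(L + mu) = (L - mu)/(L + mu) = 5/91 = 0.0549


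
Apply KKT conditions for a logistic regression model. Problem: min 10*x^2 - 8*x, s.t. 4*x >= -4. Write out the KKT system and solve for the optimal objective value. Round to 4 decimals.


Step 1: Try lambda = 0 (constraint inactive).
Stationarity: 2*10*x - 8 = 0
x* = 8/(2*10) = 0.4
Check constraint: 4*0.4 = 1.6 >= -4 -- satisfied.
Step 2: Compute optimal value.
f(x*) = 10*0.4^2 - 8*0.4 = -1.6


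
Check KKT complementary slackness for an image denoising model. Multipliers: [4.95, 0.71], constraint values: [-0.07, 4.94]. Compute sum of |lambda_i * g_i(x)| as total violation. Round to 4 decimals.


KKT complementary slackness check:
lambda_1 * g_1 = 4.95 * -0.07 = -0.3465
lambda_2 * g_2 = 0.71 * 4.94 = 3.5074
Total violation = 0.3465 + 3.5074 = 3.8539


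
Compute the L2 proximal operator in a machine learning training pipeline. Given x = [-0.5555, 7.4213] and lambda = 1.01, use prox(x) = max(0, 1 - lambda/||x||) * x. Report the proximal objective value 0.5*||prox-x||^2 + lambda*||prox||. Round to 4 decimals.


Step 1: Compute ||x||.
||x|| = 7.4421
Step 2: Compute scaling factor.
scale = max(0, 1 - 1.01/7.4421) = 0.8643
Step 3: prox(x) = [-0.4801, 6.4141]
||prox(x)|| = 6.4321
Step 4: Proximal objective.
0.5*||prox-x||^2 = 0.5101
lambda*||prox|| = 6.4964
Total = 7.0064


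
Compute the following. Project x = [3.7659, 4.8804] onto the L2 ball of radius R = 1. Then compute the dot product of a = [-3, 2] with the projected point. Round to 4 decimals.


Step 1: Compute ||x|| (intermediates to 6 decimals).
||x|| = sqrt(3.7659^2 + 4.8804^2) = 6.164439
Step 2: Project.
Since ||x|| > R, scale = R/||x|| = 1/6.164439 = 0.162221, proj(x) = scale * x
proj(x) = [0.610908, 0.791703]
Step 3: Dot product.
a^T * proj(x) = -3*0.610908 + 2*0.791703 = -0.2493


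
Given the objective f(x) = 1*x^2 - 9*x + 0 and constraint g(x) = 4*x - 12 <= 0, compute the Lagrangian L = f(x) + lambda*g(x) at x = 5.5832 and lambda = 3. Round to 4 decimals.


Step 1: Evaluate f(x).
f(5.5832) = 1*5.5832^2 - 9*5.5832 + 0 = -19.0767
Step 2: Evaluate g(x).
g(5.5832) = 4*5.5832 - 12 = 10.3328
Step 3: Compute Lagrangian.
L = -19.0767 + 3*10.3328 = 11.9217


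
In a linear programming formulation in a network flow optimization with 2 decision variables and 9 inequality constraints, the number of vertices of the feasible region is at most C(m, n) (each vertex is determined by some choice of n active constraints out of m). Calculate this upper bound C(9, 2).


Each vertex corresponds to some choice of n active constraints out of m, so the number of vertices is at most C(m, n) = m! / (n!(m-n)!).
m = 9, n = 2
Numerator: 9 * 8
Denominator: 2! = 2
C(9, 2) = 36


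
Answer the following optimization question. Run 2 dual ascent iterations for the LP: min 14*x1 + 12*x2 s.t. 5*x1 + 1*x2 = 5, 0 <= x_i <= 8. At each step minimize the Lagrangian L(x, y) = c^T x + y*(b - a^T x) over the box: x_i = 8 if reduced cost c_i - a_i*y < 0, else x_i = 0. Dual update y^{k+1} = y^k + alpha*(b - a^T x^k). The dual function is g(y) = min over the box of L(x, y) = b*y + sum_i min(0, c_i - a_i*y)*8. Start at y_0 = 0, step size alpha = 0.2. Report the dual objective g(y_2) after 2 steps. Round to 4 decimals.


Dual ascent for LP: min 14*x1 + 12*x2, 5*x1 + 1*x2 = 5, 0 <= x_i <= 8
Step 1: y^k = 0.0, reduced costs: (14.0, 12.0)
  x^k = (0.0, 0.0), subgradient = b - a^T x = 5.0
  y^{k+1} = 0.0 + 0.2*5.0 = 1.0
Step 2: y^k = 1.0, reduced costs: (9.0, 11.0)
  x^k = (0.0, 0.0), subgradient = b - a^T x = 5.0
  y^{k+1} = 1.0 + 0.2*5.0 = 2.0
Dual objective at y_2 = 2.0: reduced costs (4.0, 10.0), box minimizer x = (0.0, 0.0)
g(y_2) = b*y + (c1 - a1*y)*x1 + (c2 - a2*y)*x2 = 5*2.0 + 4.0*0.0 + 10.0*0.0 = 10.0 + 0.0 + 0.0 = 10.0


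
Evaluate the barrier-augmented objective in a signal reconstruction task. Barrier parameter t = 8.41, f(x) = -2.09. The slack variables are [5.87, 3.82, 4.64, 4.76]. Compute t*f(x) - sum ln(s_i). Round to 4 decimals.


Step 1: Compute log-barrier.
ln values: [1.7699, 1.3403, 1.5347, 1.5602]
phi = -(1.7699 + 1.3403 + 1.5347 + 1.5602) = -6.2051
Step 2: Compute augmented objective.
t*f(x) = 8.41*-2.09 = -17.5769
Total = -17.5769 - 6.2051 = -23.782


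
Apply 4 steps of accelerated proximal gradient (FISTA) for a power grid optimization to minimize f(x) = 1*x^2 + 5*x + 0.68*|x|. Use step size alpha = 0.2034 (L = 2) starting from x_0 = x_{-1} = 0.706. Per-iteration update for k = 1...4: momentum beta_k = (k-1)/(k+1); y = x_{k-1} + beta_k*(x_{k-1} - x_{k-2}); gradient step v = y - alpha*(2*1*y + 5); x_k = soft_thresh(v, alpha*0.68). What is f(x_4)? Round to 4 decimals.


FISTA on f(x) = 1*x^2 + 5*x + 0.68*|x|
L = 2, alpha = 0.2034
Iteration 1: beta = 0.0, y = 0.706 + 0.0*(0.706 - 0.706) = 0.706
  grad(y) = 6.412, v = y - alpha*grad = -0.5982
  prox(v) = soft_thresh(-0.5982, 0.1383) = -0.4599
Iteration 2: beta = 0.3333, y = -0.4599 + 0.3333*(-0.4599 - 0.706) = -0.8485
  grad(y) = 3.303, v = y - alpha*grad = -1.5203
  prox(v) = soft_thresh(-1.5203, 0.1383) = -1.382
Iteration 3: beta = 0.5, y = -1.382 + 0.5*(-1.382 + 0.4599) = -1.8431
  grad(y) = 1.3138, v = y - alpha*grad = -2.1103
  prox(v) = soft_thresh(-2.1103, 0.1383) = -1.972
Iteration 4: beta = 0.6, y = -1.972 + 0.6*(-1.972 + 1.382) = -2.326
  grad(y) = 0.348, v = y - alpha*grad = -2.3968
  prox(v) = soft_thresh(-2.3968, 0.1383) = -2.2585
f(x_4) = 1*(-2.2585)^2 + 5*(-2.2585) + 0.68*|-2.2585| = -4.6559


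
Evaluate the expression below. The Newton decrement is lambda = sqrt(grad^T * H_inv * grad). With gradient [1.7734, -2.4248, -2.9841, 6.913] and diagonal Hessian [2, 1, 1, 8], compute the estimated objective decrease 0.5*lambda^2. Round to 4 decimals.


Step 1: H is diagonal, so H^(-1) * g = [0.8867, -2.4248, -2.9841, 0.8641].
Step 2: g^T H^(-1) g = sum_i g_i^2 / H_ii
  = (1.7734)^2/2 + (-2.4248)^2/1 + (-2.9841)^2/1 + (6.913)^2/8
  = 1.5725 + 5.8797 + 8.9049 + 5.9737 = 22.3307
Step 3: Objective decrease = 0.5 * g^T H^(-1) g = 11.1653


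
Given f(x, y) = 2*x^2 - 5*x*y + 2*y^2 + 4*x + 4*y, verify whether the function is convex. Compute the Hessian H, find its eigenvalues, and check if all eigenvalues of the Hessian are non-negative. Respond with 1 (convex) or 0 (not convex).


The Hessian of f(x,y) = 2*x^2 - 5*x*y + 2*y^2 + 4*x + 4*y is:
H = [[4, -5], [-5, 4]]
Trace = 4 + 4 = 8
Determinant = 4*4 - (-5)^2 = -9
Discriminant = (8)^2 - 4*-9 = 100.0
Eigenvalues: lambda_1 = -1.0, lambda_2 = 9.0
The function is not convex.

0


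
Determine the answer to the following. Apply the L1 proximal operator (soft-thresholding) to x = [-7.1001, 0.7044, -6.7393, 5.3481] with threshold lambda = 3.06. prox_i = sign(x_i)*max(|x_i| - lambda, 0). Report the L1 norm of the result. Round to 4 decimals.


Soft-thresholding with lambda = 3.06:
prox(-7.1001) = sign(-7.1001)*max(|-7.1001| - 3.06, 0) = -4.0401
prox(0.7044) = sign(0.7044)*max(|0.7044| - 3.06, 0) = 0.0
prox(-6.7393) = sign(-6.7393)*max(|-6.7393| - 3.06, 0) = -3.6793
prox(5.3481) = sign(5.3481)*max(|5.3481| - 3.06, 0) = 2.2881
prox(x) = [-4.0401, 0.0, -3.6793, 2.2881]
||prox(x)||_1 = 4.0401 + 0.0 + 3.6793 + 2.2881 = 10.0075


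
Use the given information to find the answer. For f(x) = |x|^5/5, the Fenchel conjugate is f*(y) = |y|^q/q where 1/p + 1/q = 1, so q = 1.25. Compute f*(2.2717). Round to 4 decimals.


The conjugate exponent q satisfies 1/p + 1/q = 1.
p = 5, so q = 5/(5 - 1) = 1.25
|y|^q = 2.2717^1.25 = 2.7889
f*(2.2717) = 2.7889 / 1.25 = 2.2311


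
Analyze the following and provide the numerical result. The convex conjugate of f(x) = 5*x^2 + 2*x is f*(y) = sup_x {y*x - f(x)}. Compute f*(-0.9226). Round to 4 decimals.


f*(y) = sup_x {y*x - a*x^2 - b*x} = sup_x {(y-b)*x - a*x^2}
FOC: (y - b) - 2a*x = 0 => x* = (y - b)/(2a)
x* = (-0.9226 - 2)/(2*5) = -0.2923
f*(-0.9226) = (y-b)^2/(4a) = (-0.9226 - 2)^2/(4*5)
= 8.5416/20 = 0.4271


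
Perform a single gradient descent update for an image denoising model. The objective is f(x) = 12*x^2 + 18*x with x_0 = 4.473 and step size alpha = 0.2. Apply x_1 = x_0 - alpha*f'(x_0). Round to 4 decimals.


We compute the gradient at x_0 and apply the update.
f'(x) = 24*x + 18
f'(4.473) = 24*4.473 + 18 = 125.352
x_1 = 4.473 - 0.2*125.352 = -20.5974


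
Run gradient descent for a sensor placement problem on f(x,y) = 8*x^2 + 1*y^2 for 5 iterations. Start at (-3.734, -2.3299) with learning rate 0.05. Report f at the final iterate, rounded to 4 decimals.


Gradient descent on f(x,y) = 8*x^2 + 1*y^2.
Starting point: (-3.734, -2.3299), alpha = 0.05
Step 1: grad_x = 2*8*-3.734 = -59.744, grad_y = 2*1*-2.3299 = -4.6598
  x_1 = -3.734 - 0.05*-59.744 = -0.7468
  y_1 = -2.3299 - 0.05*-4.6598 = -2.0969
Step 2: grad_x = 2*8*-0.7468 = -11.9488, grad_y = 2*1*-2.0969 = -4.1938
  x_2 = -0.7468 - 0.05*-11.9488 = -0.1494
  y_2 = -2.0969 - 0.05*-4.1938 = -1.8872
Step 3: grad_x = 2*8*-0.1494 = -2.3898, grad_y = 2*1*-1.8872 = -3.7744
  x_3 = -0.1494 - 0.05*-2.3898 = -0.0299
  y_3 = -1.8872 - 0.05*-3.7744 = -1.6985
Step 4: grad_x = 2*8*-0.0299 = -0.478, grad_y = 2*1*-1.6985 = -3.397
  x_4 = -0.0299 - 0.05*-0.478 = -0.006
  y_4 = -1.6985 - 0.05*-3.397 = -1.5286
Step 5: grad_x = 2*8*-0.006 = -0.0956, grad_y = 2*1*-1.5286 = -3.0573
  x_5 = -0.006 - 0.05*-0.0956 = -0.0012
  y_5 = -1.5286 - 0.05*-3.0573 = -1.3758
f(-0.0012, -1.3758) = 8*(-0.0012)^2 + 1*(-1.3758)^2 = 1.8928


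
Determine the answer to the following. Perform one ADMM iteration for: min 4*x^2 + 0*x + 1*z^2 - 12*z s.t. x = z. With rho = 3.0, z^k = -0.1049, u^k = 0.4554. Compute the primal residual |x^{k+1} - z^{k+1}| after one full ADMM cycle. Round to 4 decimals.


ADMM iteration with rho = 3.0, z^k = -0.1049, u^k = 0.4554
Step 1: x-update.
Minimize 4*x^2 + 0*x + (3.0/2)*(x + 0.1049 + 0.4554)^2
FOC: (2*4 + 3.0)*x = 0 + 3.0*(-0.1049 - 0.4554)
x^{k+1} = -0.1528
Step 2: z-update.
Minimize 1*z^2 - 12*z + (3.0/2)*(-0.1528 - z + 0.4554)^2
FOC: (2*1 + 3.0)*z = 12 + 3.0*(-0.1528 + 0.4554)
z^{k+1} = 2.5816
Step 3: u-update.
u^{k+1} = 0.4554 - 0.1528 - 2.5816 = -2.279
Step 4: Primal residual = |-0.1528 - 2.5816| = 2.7344


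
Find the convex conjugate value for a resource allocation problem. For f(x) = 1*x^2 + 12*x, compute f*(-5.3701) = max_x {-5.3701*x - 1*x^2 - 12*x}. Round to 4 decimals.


f*(y) = sup_x {y*x - a*x^2 - b*x} = sup_x {(y-b)*x - a*x^2}
FOC: (y - b) - 2a*x = 0 => x* = (y - b)/(2a)
x* = (-5.3701 - 12)/(2*1) = -8.6851
f*(-5.3701) = (y-b)^2/(4a) = (-5.3701 - 12)^2/(4*1)
= 301.7204/4 = 75.4301


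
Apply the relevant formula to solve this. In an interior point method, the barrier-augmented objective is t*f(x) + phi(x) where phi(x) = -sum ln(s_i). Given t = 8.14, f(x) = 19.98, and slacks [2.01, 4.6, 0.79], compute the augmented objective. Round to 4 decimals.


Step 1: Compute log-barrier.
ln values: [0.6981, 1.5261, -0.2357]
phi = -(0.6981 + 1.5261 - 0.2357) = -1.9885
Step 2: Compute augmented objective.
t*f(x) = 8.14*19.98 = 162.6372
Total = 162.6372 - 1.9885 = 160.6487


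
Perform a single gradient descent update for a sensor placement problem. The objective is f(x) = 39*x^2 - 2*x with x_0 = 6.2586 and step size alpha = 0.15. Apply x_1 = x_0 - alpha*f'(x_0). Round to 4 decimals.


We compute the gradient at x_0 and apply the update.
f'(x) = 78*x - 2
f'(6.2586) = 78*6.2586 - 2 = 486.1708
x_1 = 6.2586 - 0.15*486.1708 = -66.667


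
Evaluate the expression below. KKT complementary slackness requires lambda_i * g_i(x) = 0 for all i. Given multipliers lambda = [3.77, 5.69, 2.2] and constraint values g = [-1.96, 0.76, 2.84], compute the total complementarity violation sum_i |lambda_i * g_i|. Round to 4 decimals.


KKT complementary slackness check:
lambda_1 * g_1 = 3.77 * -1.96 = -7.3892
lambda_2 * g_2 = 5.69 * 0.76 = 4.3244
lambda_3 * g_3 = 2.2 * 2.84 = 6.248
Total violation = 7.3892 + 4.3244 + 6.248 = 17.9616


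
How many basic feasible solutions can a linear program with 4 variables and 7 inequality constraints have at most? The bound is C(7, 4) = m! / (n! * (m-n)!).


Each vertex corresponds to some choice of n active constraints out of m, so the number of vertices is at most C(m, n) = m! / (n!(m-n)!).
m = 7, n = 4
Numerator: 7 * 6 * 5 * 4
Denominator: 4! = 24
C(7, 4) = 35


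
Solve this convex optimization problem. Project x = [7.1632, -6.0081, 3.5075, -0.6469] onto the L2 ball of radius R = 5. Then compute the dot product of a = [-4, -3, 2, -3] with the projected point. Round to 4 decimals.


Step 1: Compute ||x|| (intermediates to 6 decimals).
||x|| = sqrt(7.1632^2 + (-6.0081)^2 + 3.5075^2 + (-0.6469)^2) = 10.006485
Step 2: Project.
Since ||x|| > R, scale = R/||x|| = 5/10.006485 = 0.499676, proj(x) = scale * x
proj(x) = [3.579279, -3.002103, 1.752614, -0.32324]
Step 3: Dot product.
a^T * proj(x) = -4*3.579279 - 3*(-3.002103) + 2*1.752614 - 3*(-0.32324) = -0.8359


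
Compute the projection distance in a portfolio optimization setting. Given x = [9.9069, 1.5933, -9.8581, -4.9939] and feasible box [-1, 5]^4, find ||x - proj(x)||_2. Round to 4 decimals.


Project each component onto [-1, 5].
clip(9.9069) = 5.0, clip(1.5933) = 1.5933, clip(-9.8581) = -1.0, clip(-4.9939) = -1.0
Projection = [5.0, 1.5933, -1.0, -1.0]
Squared diffs: [24.0777, 0.0, 78.4659, 15.9512]
Distance = sqrt(118.4948) = 10.8855


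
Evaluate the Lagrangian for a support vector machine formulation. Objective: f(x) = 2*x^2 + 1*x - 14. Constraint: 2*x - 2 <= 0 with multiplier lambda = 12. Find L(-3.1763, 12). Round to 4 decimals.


Step 1: Evaluate f(x).
f(-3.1763) = 2*(-3.1763)^2 + 1*(-3.1763) - 14 = 3.0015
Step 2: Evaluate g(x).
g(-3.1763) = 2*-3.1763 - 2 = -8.3526
Step 3: Compute Lagrangian.
L = 3.0015 + 12*-8.3526 = -97.2297


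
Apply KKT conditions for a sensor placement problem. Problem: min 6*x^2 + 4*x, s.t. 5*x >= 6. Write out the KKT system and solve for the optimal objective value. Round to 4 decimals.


Step 1: Try lambda = 0 (constraint inactive).
x_unc = -4/(2*6) = -0.3333
Check: 5*-0.3333 = -1.6665 < 6 -- violated!
Step 2: Constraint must be active: 5*x = 6
x* = 6/5 = 1.2
lambda = (2*6*1.2 + 4)/5 = 3.68
Step 3: Compute optimal value.
f(x*) = 6*1.2^2 + 4*1.2 = 13.44


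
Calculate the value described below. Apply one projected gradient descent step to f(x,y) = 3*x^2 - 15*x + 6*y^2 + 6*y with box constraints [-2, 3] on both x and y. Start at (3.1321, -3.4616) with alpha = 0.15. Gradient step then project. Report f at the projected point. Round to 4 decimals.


Step 1: Compute gradient at (3.1321, -3.4616).
grad_x = 2*3*3.1321 - 15 = 3.7926
grad_y = 2*6*-3.4616 + 6 = -35.5392
Step 2: Gradient step.
x_raw = 3.1321 - 0.15*3.7926 = 2.5632
y_raw = -3.4616 - 0.15*-35.5392 = 1.8693
Step 3: Project onto [-2, 3].
x_proj = clip(2.5632) = 2.5632
y_proj = clip(1.8693) = 1.8693
Step 4: Evaluate f.
f(2.5632, 1.8693) = 13.4429


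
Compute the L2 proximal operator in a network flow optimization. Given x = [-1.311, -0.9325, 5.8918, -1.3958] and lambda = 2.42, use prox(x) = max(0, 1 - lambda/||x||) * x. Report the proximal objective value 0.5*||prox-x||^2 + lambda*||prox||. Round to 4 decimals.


Step 1: Compute ||x||.
||x|| = 6.265
Step 2: Compute scaling factor.
scale = max(0, 1 - 2.42/6.265) = 0.6137
Step 3: prox(x) = [-0.8046, -0.5723, 3.6159, -0.8566]
||prox(x)|| = 3.845
Step 4: Proximal objective.
0.5*||prox-x||^2 = 2.9282
lambda*||prox|| = 9.3049
Total = 12.233


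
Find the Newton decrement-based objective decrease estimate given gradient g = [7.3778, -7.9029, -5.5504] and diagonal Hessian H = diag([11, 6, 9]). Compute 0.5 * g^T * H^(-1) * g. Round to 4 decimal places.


Step 1: H is diagonal, so H^(-1) * g = [0.6707, -1.3172, -0.6167].
Step 2: g^T H^(-1) g = sum_i g_i^2 / H_ii
  = (7.3778)^2/11 + (-7.9029)^2/6 + (-5.5504)^2/9
  = 4.9484 + 10.4093 + 3.423 = 18.7807
Step 3: Objective decrease = 0.5 * g^T H^(-1) g = 9.3903


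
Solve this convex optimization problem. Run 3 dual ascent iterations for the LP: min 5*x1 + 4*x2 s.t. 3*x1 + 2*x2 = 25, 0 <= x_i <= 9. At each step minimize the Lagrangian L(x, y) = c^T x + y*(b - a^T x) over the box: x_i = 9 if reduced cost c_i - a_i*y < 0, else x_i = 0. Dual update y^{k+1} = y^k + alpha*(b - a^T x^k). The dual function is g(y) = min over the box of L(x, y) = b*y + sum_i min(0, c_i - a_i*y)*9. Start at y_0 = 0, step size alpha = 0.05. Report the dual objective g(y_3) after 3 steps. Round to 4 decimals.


Dual ascent for LP: min 5*x1 + 4*x2, 3*x1 + 2*x2 = 25, 0 <= x_i <= 9
Step 1: y^k = 0.0, reduced costs: (5.0, 4.0)
  x^k = (0.0, 0.0), subgradient = b - a^T x = 25.0
  y^{k+1} = 0.0 + 0.05*25.0 = 1.25
Step 2: y^k = 1.25, reduced costs: (1.25, 1.5)
  x^k = (0.0, 0.0), subgradient = b - a^T x = 25.0
  y^{k+1} = 1.25 + 0.05*25.0 = 2.5
Step 3: y^k = 2.5, reduced costs: (-2.5, -1.0)
  x^k = (9.0, 9.0), subgradient = b - a^T x = -20.0
  y^{k+1} = 2.5 + 0.05*-20.0 = 1.5
Dual objective at y_3 = 1.5: reduced costs (0.5, 1.0), box minimizer x = (0.0, 0.0)
g(y_3) = b*y + (c1 - a1*y)*x1 + (c2 - a2*y)*x2 = 25*1.5 + 0.5*0.0 + 1.0*0.0 = 37.5 + 0.0 + 0.0 = 37.5


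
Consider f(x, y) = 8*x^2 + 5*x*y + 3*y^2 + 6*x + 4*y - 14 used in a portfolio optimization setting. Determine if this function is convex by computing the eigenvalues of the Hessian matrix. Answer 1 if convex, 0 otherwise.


The Hessian of f(x,y) = 8*x^2 + 5*x*y + 3*y^2 + 6*x + 4*y - 14 is:
H = [[16, 5], [5, 6]]
Trace = 16 + 6 = 22
Determinant = 16*6 - (5)^2 = 71
Discriminant = (22)^2 - 4*71 = 200.0
Eigenvalues: lambda_1 = 3.9289, lambda_2 = 18.0711
The function is convex.

1


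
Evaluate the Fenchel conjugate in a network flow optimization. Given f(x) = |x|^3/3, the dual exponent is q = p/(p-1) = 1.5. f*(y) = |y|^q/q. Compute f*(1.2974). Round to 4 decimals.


The conjugate exponent q satisfies 1/p + 1/q = 1.
p = 3, so q = 3/(3 - 1) = 1.5
|y|^q = 1.2974^1.5 = 1.4778
f*(1.2974) = 1.4778 / 1.5 = 0.9852


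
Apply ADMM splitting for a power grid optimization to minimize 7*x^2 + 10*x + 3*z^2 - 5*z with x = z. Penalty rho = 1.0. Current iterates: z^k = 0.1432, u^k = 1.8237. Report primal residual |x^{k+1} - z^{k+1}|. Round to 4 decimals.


ADMM iteration with rho = 1.0, z^k = 0.1432, u^k = 1.8237
Step 1: x-update.
Minimize 7*x^2 + 10*x + (1.0/2)*(x - 0.1432 + 1.8237)^2
FOC: (2*7 + 1.0)*x = -10 + 1.0*(0.1432 - 1.8237)
x^{k+1} = -0.7787
Step 2: z-update.
Minimize 3*z^2 - 5*z + (1.0/2)*(-0.7787 - z + 1.8237)^2
FOC: (2*3 + 1.0)*z = 5 + 1.0*(-0.7787 + 1.8237)
z^{k+1} = 0.8636
Step 3: u-update.
u^{k+1} = 1.8237 - 0.7787 - 0.8636 = 0.1814
Step 4: Primal residual = |-0.7787 - 0.8636| = 1.6423


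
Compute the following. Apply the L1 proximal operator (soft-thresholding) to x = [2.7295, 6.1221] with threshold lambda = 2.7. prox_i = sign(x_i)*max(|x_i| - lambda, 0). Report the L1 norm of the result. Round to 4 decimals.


Soft-thresholding with lambda = 2.7:
prox(2.7295) = sign(2.7295)*max(|2.7295| - 2.7, 0) = 0.0295
prox(6.1221) = sign(6.1221)*max(|6.1221| - 2.7, 0) = 3.4221
prox(x) = [0.0295, 3.4221]
||prox(x)||_1 = 0.0295 + 3.4221 = 3.4516


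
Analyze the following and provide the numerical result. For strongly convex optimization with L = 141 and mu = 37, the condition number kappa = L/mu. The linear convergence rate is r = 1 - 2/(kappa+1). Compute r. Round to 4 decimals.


Step 1: Compute the condition number.
kappa = L/mu = 141/37 = 3.8108
Step 2: Compute the convergence rate.
r = 1 - 2/(kappa + 1) = 1 - 2*mu/(L + mu) = (L - mu)/(L + mu) = 104/178 = 0.5843


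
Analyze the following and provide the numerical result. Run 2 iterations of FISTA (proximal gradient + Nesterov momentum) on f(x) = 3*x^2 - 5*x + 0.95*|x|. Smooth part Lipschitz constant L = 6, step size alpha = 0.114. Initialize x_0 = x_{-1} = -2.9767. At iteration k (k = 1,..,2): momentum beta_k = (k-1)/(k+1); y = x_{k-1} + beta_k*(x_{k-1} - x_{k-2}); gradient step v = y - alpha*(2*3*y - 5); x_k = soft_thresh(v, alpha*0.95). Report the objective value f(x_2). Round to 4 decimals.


FISTA on f(x) = 3*x^2 - 5*x + 0.95*|x|
L = 6, alpha = 0.114
Iteration 1: beta = 0.0, y = -2.9767 + 0.0*(-2.9767 + 2.9767) = -2.9767
  grad(y) = -22.8602, v = y - alpha*grad = -0.3706
  prox(v) = soft_thresh(-0.3706, 0.1083) = -0.2623
Iteration 2: beta = 0.3333, y = -0.2623 + 0.3333*(-0.2623 + 2.9767) = 0.6425
  grad(y) = -1.1453, v = y - alpha*grad = 0.773
  prox(v) = soft_thresh(0.773, 0.1083) = 0.6647
f(x_2) = 3*0.6647^2 - 5*0.6647 + 0.95*|0.6647| = -1.3666


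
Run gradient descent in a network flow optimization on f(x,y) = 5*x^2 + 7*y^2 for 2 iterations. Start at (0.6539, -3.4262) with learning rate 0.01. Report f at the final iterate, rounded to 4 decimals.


Gradient descent on f(x,y) = 5*x^2 + 7*y^2.
Starting point: (0.6539, -3.4262), alpha = 0.01
Step 1: grad_x = 2*5*0.6539 = 6.539, grad_y = 2*7*-3.4262 = -47.9668
  x_1 = 0.6539 - 0.01*6.539 = 0.5885
  y_1 = -3.4262 - 0.01*-47.9668 = -2.9465
Step 2: grad_x = 2*5*0.5885 = 5.8851, grad_y = 2*7*-2.9465 = -41.2514
  x_2 = 0.5885 - 0.01*5.8851 = 0.5297
  y_2 = -2.9465 - 0.01*-41.2514 = -2.534
f(0.5297, -2.534) = 5*0.5297^2 + 7*(-2.534)^2 = 46.3514


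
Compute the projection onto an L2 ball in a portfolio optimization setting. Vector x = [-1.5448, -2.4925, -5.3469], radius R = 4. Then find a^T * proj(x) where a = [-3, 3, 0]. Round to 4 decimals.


Step 1: Compute ||x|| (intermediates to 6 decimals).
||x|| = sqrt((-1.5448)^2 + (-2.4925)^2 + (-5.3469)^2) = 6.098221
Step 2: Project.
Since ||x|| > R, scale = R/||x|| = 4/6.098221 = 0.655929, proj(x) = scale * x
proj(x) = [-1.013279, -1.634903, -3.507187]
Step 3: Dot product.
a^T * proj(x) = -3*(-1.013279) + 3*(-1.634903) + 0*(-3.507187) = -1.8649


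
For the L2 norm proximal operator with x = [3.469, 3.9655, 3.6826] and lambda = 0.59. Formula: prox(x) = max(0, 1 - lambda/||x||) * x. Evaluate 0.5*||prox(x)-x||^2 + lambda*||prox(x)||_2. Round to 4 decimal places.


Step 1: Compute ||x||.
||x|| = 6.4281
Step 2: Compute scaling factor.
scale = max(0, 1 - 0.59/6.4281) = 0.9082
Step 3: prox(x) = [3.1506, 3.6015, 3.3446]
||prox(x)|| = 5.8381
Step 4: Proximal objective.
0.5*||prox-x||^2 = 0.1741
lambda*||prox|| = 3.4445
Total = 3.6185


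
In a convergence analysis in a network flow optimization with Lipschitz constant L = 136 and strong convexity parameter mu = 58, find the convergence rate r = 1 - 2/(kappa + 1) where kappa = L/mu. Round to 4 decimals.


Step 1: Compute the condition number.
kappa = L/mu = 136/58 = 2.3448
Step 2: Compute the convergence rate.
r = 1 - 2/(kappa + 1) = 1 - 2*mu/(L + mu) = (L - mu)/(L + mu) = 78/194 = 0.4021


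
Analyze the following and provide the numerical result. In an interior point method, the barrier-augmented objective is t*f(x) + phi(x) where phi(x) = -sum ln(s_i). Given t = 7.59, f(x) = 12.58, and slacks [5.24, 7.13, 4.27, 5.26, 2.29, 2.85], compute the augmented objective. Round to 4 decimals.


Step 1: Compute log-barrier.
ln values: [1.6563, 1.9643, 1.4516, 1.6601, 0.8286, 1.0473]
phi = -(1.6563 + 1.9643 + 1.4516 + 1.6601 + 0.8286 + 1.0473) = -8.6082
Step 2: Compute augmented objective.
t*f(x) = 7.59*12.58 = 95.4822
Total = 95.4822 - 8.6082 = 86.874


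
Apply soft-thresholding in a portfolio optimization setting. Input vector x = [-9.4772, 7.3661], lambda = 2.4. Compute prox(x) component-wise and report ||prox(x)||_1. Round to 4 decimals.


Soft-thresholding with lambda = 2.4:
prox(-9.4772) = sign(-9.4772)*max(|-9.4772| - 2.4, 0) = -7.0772
prox(7.3661) = sign(7.3661)*max(|7.3661| - 2.4, 0) = 4.9661
prox(x) = [-7.0772, 4.9661]
||prox(x)||_1 = 7.0772 + 4.9661 = 12.0433


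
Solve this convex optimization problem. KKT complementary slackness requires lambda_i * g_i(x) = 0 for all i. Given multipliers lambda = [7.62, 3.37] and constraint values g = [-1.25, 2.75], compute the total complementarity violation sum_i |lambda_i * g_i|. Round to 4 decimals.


KKT complementary slackness check:
lambda_1 * g_1 = 7.62 * -1.25 = -9.525
lambda_2 * g_2 = 3.37 * 2.75 = 9.2675
Total violation = 9.525 + 9.2675 = 18.7925


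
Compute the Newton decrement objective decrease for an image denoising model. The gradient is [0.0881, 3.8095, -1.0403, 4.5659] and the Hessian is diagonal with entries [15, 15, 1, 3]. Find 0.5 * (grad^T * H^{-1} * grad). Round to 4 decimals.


Step 1: H is diagonal, so H^(-1) * g = [0.0059, 0.254, -1.0403, 1.522].
Step 2: g^T H^(-1) g = sum_i g_i^2 / H_ii
  = (0.0881)^2/15 + (3.8095)^2/15 + (-1.0403)^2/1 + (4.5659)^2/3
  = 0.0005 + 0.9675 + 1.0822 + 6.9491 = 8.9994
Step 3: Objective decrease = 0.5 * g^T H^(-1) g = 4.4997


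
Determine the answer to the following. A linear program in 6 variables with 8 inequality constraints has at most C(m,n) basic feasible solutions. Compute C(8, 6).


Each vertex corresponds to some choice of n active constraints out of m, so the number of vertices is at most C(m, n) = m! / (n!(m-n)!).
m = 8, n = 6
Numerator: 8 * 7 * 6 * 5 * 4 * 3
Denominator: 6! = 720
C(8, 6) = 28


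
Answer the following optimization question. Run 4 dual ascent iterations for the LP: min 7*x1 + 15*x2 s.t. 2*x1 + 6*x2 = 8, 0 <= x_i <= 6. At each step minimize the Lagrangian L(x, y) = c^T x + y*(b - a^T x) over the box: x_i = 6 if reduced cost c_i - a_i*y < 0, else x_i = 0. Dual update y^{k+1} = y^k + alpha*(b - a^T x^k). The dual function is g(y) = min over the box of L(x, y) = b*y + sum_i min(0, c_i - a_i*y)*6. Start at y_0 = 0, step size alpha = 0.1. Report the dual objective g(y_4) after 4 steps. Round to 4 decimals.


Dual ascent for LP: min 7*x1 + 15*x2, 2*x1 + 6*x2 = 8, 0 <= x_i <= 6
Step 1: y^k = 0.0, reduced costs: (7.0, 15.0)
  x^k = (0.0, 0.0), subgradient = b - a^T x = 8.0
  y^{k+1} = 0.0 + 0.1*8.0 = 0.8
Step 2: y^k = 0.8, reduced costs: (5.4, 10.2)
  x^k = (0.0, 0.0), subgradient = b - a^T x = 8.0
  y^{k+1} = 0.8 + 0.1*8.0 = 1.6
Step 3: y^k = 1.6, reduced costs: (3.8, 5.4)
  x^k = (0.0, 0.0), subgradient = b - a^T x = 8.0
  y^{k+1} = 1.6 + 0.1*8.0 = 2.4
Step 4: y^k = 2.4, reduced costs: (2.2, 0.6)
  x^k = (0.0, 0.0), subgradient = b - a^T x = 8.0
  y^{k+1} = 2.4 + 0.1*8.0 = 3.2
Dual objective at y_4 = 3.2: reduced costs (0.6, -4.2), box minimizer x = (0.0, 6.0)
g(y_4) = b*y + (c1 - a1*y)*x1 + (c2 - a2*y)*x2 = 8*3.2 + 0.6*0.0 + (-4.2)*6.0 = 25.6 + 0.0 - 25.2 = 0.4


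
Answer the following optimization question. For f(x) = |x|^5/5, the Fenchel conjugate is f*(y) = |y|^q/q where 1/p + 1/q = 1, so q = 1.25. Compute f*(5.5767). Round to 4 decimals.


The conjugate exponent q satisfies 1/p + 1/q = 1.
p = 5, so q = 5/(5 - 1) = 1.25
|y|^q = 5.5767^1.25 = 8.5698
f*(5.5767) = 8.5698 / 1.25 = 6.8559


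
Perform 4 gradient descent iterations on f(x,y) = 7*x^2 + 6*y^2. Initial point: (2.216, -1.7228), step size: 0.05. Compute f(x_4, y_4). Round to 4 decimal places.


Gradient descent on f(x,y) = 7*x^2 + 6*y^2.
Starting point: (2.216, -1.7228), alpha = 0.05
Step 1: grad_x = 2*7*2.216 = 31.024, grad_y = 2*6*-1.7228 = -20.6736
  x_1 = 2.216 - 0.05*31.024 = 0.6648
  y_1 = -1.7228 - 0.05*-20.6736 = -0.6891
Step 2: grad_x = 2*7*0.6648 = 9.3072, grad_y = 2*6*-0.6891 = -8.2694
  x_2 = 0.6648 - 0.05*9.3072 = 0.1994
  y_2 = -0.6891 - 0.05*-8.2694 = -0.2756
Step 3: grad_x = 2*7*0.1994 = 2.7922, grad_y = 2*6*-0.2756 = -3.3078
  x_3 = 0.1994 - 0.05*2.7922 = 0.0598
  y_3 = -0.2756 - 0.05*-3.3078 = -0.1103
Step 4: grad_x = 2*7*0.0598 = 0.8376, grad_y = 2*6*-0.1103 = -1.3231
  x_4 = 0.0598 - 0.05*0.8376 = 0.0179
  y_4 = -0.1103 - 0.05*-1.3231 = -0.0441
f(0.0179, -0.0441) = 7*0.0179^2 + 6*(-0.0441)^2 = 0.0139


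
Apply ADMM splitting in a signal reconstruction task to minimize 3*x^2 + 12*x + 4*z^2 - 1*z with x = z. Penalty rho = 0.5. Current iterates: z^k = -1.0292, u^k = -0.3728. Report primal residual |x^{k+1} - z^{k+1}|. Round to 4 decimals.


ADMM iteration with rho = 0.5, z^k = -1.0292, u^k = -0.3728
Step 1: x-update.
Minimize 3*x^2 + 12*x + (0.5/2)*(x + 1.0292 - 0.3728)^2
FOC: (2*3 + 0.5)*x = -12 + 0.5*(-1.0292 + 0.3728)
x^{k+1} = -1.8966
Step 2: z-update.
Minimize 4*z^2 - 1*z + (0.5/2)*(-1.8966 - z - 0.3728)^2
FOC: (2*4 + 0.5)*z = 1 + 0.5*(-1.8966 - 0.3728)
z^{k+1} = -0.0158
Step 3: u-update.
u^{k+1} = -0.3728 - 1.8966 + 0.0158 = -2.2536
Step 4: Primal residual = |-1.8966 + 0.0158| = 1.8808


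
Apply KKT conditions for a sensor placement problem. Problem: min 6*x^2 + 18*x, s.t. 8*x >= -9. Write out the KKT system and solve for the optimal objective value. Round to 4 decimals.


Step 1: Try lambda = 0 (constraint inactive).
x_unc = -18/(2*6) = -1.5
Check: 8*-1.5 = -12.0 < -9 -- violated!
Step 2: Constraint must be active: 8*x = -9
x* = -9/8 = -1.125
lambda = (2*6*(-1.125) + 18)/8 = 0.5625
Step 3: Compute optimal value.
f(x*) = 6*(-1.125)^2 + 18*(-1.125) = -12.6563


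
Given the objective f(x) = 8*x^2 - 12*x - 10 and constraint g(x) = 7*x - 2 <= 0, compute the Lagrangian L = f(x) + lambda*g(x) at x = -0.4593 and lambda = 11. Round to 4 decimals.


Step 1: Evaluate f(x).
f(-0.4593) = 8*(-0.4593)^2 - 12*(-0.4593) - 10 = -2.8007
Step 2: Evaluate g(x).
g(-0.4593) = 7*-0.4593 - 2 = -5.2151
Step 3: Compute Lagrangian.
L = -2.8007 + 11*-5.2151 = -60.1668


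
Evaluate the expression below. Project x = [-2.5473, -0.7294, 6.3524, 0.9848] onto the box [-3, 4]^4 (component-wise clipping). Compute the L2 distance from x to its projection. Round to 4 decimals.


Project each component onto [-3, 4].
clip(-2.5473) = -2.5473, clip(-0.7294) = -0.7294, clip(6.3524) = 4.0, clip(0.9848) = 0.9848
Projection = [-2.5473, -0.7294, 4.0, 0.9848]
Squared diffs: [0.0, 0.0, 5.5338, 0.0]
Distance = sqrt(5.5338) = 2.3524


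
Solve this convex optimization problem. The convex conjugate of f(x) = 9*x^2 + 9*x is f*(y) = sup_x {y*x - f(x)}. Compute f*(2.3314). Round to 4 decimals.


f*(y) = sup_x {y*x - a*x^2 - b*x} = sup_x {(y-b)*x - a*x^2}
FOC: (y - b) - 2a*x = 0 => x* = (y - b)/(2a)
x* = (2.3314 - 9)/(2*9) = -0.3705
f*(2.3314) = (y-b)^2/(4a) = (2.3314 - 9)^2/(4*9)
= 44.4702/36 = 1.2353


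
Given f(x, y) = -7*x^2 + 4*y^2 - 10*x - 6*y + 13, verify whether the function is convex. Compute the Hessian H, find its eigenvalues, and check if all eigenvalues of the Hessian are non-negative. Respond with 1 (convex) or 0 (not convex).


The Hessian of f(x,y) = -7*x^2 + 4*y^2 - 10*x - 6*y + 13 is:
H = [[-14, 0], [0, 8]]
Trace = -14 + 8 = -6
Determinant = -14*8 - (0)^2 = -112
Discriminant = (-6)^2 - 4*-112 = 484.0
Eigenvalues: lambda_1 = -14.0, lambda_2 = 8.0
The function is not convex.

0


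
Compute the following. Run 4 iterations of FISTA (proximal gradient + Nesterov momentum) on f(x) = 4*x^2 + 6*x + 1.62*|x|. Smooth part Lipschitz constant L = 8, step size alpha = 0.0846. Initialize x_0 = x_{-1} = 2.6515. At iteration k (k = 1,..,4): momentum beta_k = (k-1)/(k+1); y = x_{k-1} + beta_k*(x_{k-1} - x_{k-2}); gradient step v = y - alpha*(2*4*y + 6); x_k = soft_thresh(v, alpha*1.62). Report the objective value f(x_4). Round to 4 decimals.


FISTA on f(x) = 4*x^2 + 6*x + 1.62*|x|
L = 8, alpha = 0.0846
Iteration 1: beta = 0.0, y = 2.6515 + 0.0*(2.6515 - 2.6515) = 2.6515
  grad(y) = 27.212, v = y - alpha*grad = 0.3494
  prox(v) = soft_thresh(0.3494, 0.1371) = 0.2123
Iteration 2: beta = 0.3333, y = 0.2123 + 0.3333*(0.2123 - 2.6515) = -0.6007
  grad(y) = 1.194, v = y - alpha*grad = -0.7018
  prox(v) = soft_thresh(-0.7018, 0.1371) = -0.5647
Iteration 3: beta = 0.5, y = -0.5647 + 0.5*(-0.5647 - 0.2123) = -0.9532
  grad(y) = -1.6258, v = y - alpha*grad = -0.8157
  prox(v) = soft_thresh(-0.8157, 0.1371) = -0.6786
Iteration 4: beta = 0.6, y = -0.6786 + 0.6*(-0.6786 + 0.5647) = -0.747
  grad(y) = 0.0242, v = y - alpha*grad = -0.749
  prox(v) = soft_thresh(-0.749, 0.1371) = -0.612
f(x_4) = 4*(-0.612)^2 + 6*(-0.612) + 1.62*|-0.612| = -1.1824


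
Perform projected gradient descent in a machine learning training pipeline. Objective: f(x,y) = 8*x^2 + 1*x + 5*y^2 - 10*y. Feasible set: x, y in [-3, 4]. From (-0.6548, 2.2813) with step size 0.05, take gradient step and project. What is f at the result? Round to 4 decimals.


Step 1: Compute gradient at (-0.6548, 2.2813).
grad_x = 2*8*-0.6548 + 1 = -9.4768
grad_y = 2*5*2.2813 - 10 = 12.813
Step 2: Gradient step.
x_raw = -0.6548 - 0.05*-9.4768 = -0.181
y_raw = 2.2813 - 0.05*12.813 = 1.6407
Step 3: Project onto [-3, 4].
x_proj = clip(-0.181) = -0.181
y_proj = clip(1.6407) = 1.6407
Step 4: Evaluate f.
f(-0.181, 1.6407) = -2.8668


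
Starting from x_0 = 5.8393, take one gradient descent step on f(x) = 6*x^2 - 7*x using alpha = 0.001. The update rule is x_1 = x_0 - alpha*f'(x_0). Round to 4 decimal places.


We compute the gradient at x_0 and apply the update.
f'(x) = 12*x - 7
f'(5.8393) = 12*5.8393 - 7 = 63.0716
x_1 = 5.8393 - 0.001*63.0716 = 5.7762
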